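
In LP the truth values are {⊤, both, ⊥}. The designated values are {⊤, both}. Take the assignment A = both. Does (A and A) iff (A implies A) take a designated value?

A and A = both and both = both
A implies A = both implies both = both  [not both or both]
(A and A) iff (A implies A) = both iff both = both
both ∈ {⊤, both}.

Yes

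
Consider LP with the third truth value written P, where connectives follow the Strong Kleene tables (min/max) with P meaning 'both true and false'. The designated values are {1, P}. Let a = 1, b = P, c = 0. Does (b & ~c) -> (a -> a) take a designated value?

Yes

~c = ~0 = 1
b & ~c = P & 1 = P
a -> a = 1 -> 1 = 1
(b & ~c) -> (a -> a) = P -> 1 = 1  [~P | 1]
1 ∈ {1, P}.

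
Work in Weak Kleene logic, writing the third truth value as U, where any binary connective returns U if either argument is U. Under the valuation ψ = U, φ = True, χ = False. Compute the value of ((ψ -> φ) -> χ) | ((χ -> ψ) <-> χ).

ψ -> φ = U -> True = U
(ψ -> φ) -> χ = U -> False = U
χ -> ψ = False -> U = U
(χ -> ψ) <-> χ = U <-> False = U
((ψ -> φ) -> χ) | ((χ -> ψ) <-> χ) = U | U = U

U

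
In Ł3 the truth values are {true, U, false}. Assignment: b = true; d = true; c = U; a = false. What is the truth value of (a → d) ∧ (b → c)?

a → d = false → true = true
b → c = true → U = U
(a → d) ∧ (b → c) = true ∧ U = U

U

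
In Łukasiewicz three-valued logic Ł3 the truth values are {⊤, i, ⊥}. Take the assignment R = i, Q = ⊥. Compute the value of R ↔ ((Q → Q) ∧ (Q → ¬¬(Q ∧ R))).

Q → Q = ⊥ → ⊥ = ⊤
Q ∧ R = ⊥ ∧ i = ⊥
¬(Q ∧ R) = ¬⊥ = ⊤
¬¬(Q ∧ R) = ¬⊤ = ⊥
Q → ¬¬(Q ∧ R) = ⊥ → ⊥ = ⊤
(Q → Q) ∧ (Q → ¬¬(Q ∧ R)) = ⊤ ∧ ⊤ = ⊤
R ↔ ((Q → Q) ∧ (Q → ¬¬(Q ∧ R))) = i ↔ ⊤ = i

i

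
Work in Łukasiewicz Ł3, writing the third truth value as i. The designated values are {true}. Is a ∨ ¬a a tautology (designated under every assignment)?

No

Countermodel: a=i gives i, which is not designated.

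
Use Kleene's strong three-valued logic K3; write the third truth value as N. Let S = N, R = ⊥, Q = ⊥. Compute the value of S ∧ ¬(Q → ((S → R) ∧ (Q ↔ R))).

S → R = N → ⊥ = N  [¬N ∨ ⊥]
Q ↔ R = ⊥ ↔ ⊥ = ⊤
(S → R) ∧ (Q ↔ R) = N ∧ ⊤ = N
Q → ((S → R) ∧ (Q ↔ R)) = ⊥ → N = ⊤
¬(Q → ((S → R) ∧ (Q ↔ R))) = ¬⊤ = ⊥
S ∧ ¬(Q → ((S → R) ∧ (Q ↔ R))) = N ∧ ⊥ = ⊥

⊥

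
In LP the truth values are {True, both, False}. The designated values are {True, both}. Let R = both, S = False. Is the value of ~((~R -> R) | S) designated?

Yes

~R = ~both = both
~R -> R = both -> both = both
(~R -> R) | S = both | False = both
~((~R -> R) | S) = ~both = both
both ∈ {True, both}.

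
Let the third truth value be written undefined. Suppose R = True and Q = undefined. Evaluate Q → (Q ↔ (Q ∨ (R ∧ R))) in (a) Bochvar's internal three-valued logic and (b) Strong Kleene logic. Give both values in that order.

In Bochvar's internal three-valued logic: R ∧ R = True ∧ True = True
Q ∨ (R ∧ R) = undefined ∨ True = undefined
Q ↔ (Q ∨ (R ∧ R)) = undefined ↔ undefined = undefined
Q → (Q ↔ (Q ∨ (R ∧ R))) = undefined → undefined = undefined
In Strong Kleene logic: R ∧ R = True ∧ True = True
Q ∨ (R ∧ R) = undefined ∨ True = True
Q ↔ (Q ∨ (R ∧ R)) = undefined ↔ True = undefined
Q → (Q ↔ (Q ∨ (R ∧ R))) = undefined → undefined = undefined

undefined; undefined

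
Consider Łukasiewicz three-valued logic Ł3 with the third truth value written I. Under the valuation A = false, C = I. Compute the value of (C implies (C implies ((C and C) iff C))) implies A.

false

C and C = I and I = I
(C and C) iff C = I iff I = true  [1 − |½−½|]
C implies ((C and C) iff C) = I implies true = true
C implies (C implies ((C and C) iff C)) = I implies true = true
(C implies (C implies ((C and C) iff C))) implies A = true implies false = false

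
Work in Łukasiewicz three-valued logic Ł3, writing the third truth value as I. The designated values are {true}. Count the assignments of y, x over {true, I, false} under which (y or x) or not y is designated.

7

Of the 9 assignments, 7 give a value in {true}.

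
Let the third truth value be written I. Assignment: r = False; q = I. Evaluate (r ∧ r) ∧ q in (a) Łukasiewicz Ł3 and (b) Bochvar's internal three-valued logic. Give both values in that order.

False; I

In Łukasiewicz Ł3: r ∧ r = False ∧ False = False
(r ∧ r) ∧ q = False ∧ I = False
In Bochvar's internal three-valued logic: r ∧ r = False ∧ False = False
(r ∧ r) ∧ q = False ∧ I = I
They differ because Łukasiewicz Ł3 and Bochvar's internal three-valued logic treat I differently under the binary connectives.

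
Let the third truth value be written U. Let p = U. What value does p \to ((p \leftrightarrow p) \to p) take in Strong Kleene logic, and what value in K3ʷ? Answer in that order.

U; U

In Strong Kleene logic: p \leftrightarrow p = U \leftrightarrow U = U
(p \leftrightarrow p) \to p = U \to U = U  [\lnot U \lor U]
p \to ((p \leftrightarrow p) \to p) = U \to U = U
In K3ʷ: p \leftrightarrow p = U \leftrightarrow U = U
(p \leftrightarrow p) \to p = U \to U = U
p \to ((p \leftrightarrow p) \to p) = U \to U = U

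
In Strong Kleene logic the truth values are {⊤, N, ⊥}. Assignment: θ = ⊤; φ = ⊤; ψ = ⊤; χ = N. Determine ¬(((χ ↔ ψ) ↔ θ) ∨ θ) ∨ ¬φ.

⊥

χ ↔ ψ = N ↔ ⊤ = N
(χ ↔ ψ) ↔ θ = N ↔ ⊤ = N
((χ ↔ ψ) ↔ θ) ∨ θ = N ∨ ⊤ = ⊤
¬(((χ ↔ ψ) ↔ θ) ∨ θ) = ¬⊤ = ⊥
¬φ = ¬⊤ = ⊥
¬(((χ ↔ ψ) ↔ θ) ∨ θ) ∨ ¬φ = ⊥ ∨ ⊥ = ⊥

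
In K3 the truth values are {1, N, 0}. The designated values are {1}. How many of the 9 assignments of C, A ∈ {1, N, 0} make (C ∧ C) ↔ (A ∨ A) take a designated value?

2

Designated under: (C=1, A=1); (C=0, A=0).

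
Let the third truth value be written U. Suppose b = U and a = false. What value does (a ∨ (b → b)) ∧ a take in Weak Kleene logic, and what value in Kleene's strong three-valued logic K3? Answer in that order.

In Weak Kleene logic: b → b = U → U = U  [any arg is the third value ⇒ result is the third value]
a ∨ (b → b) = false ∨ U = U
(a ∨ (b → b)) ∧ a = U ∧ false = U
In Kleene's strong three-valued logic K3: b → b = U → U = U  [¬U ∨ U]
a ∨ (b → b) = false ∨ U = U
(a ∨ (b → b)) ∧ a = U ∧ false = false
They differ because Weak Kleene logic and Kleene's strong three-valued logic K3 treat U differently under the binary connectives.

U; false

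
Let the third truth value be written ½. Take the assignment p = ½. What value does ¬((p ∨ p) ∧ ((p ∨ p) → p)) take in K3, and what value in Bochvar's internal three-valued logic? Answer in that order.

½; ½

In K3: p ∨ p = ½ ∨ ½ = ½
p ∨ p = ½ ∨ ½ = ½
(p ∨ p) → p = ½ → ½ = ½
(p ∨ p) ∧ ((p ∨ p) → p) = ½ ∧ ½ = ½
¬((p ∨ p) ∧ ((p ∨ p) → p)) = ¬½ = ½
In Bochvar's internal three-valued logic: p ∨ p = ½ ∨ ½ = ½
p ∨ p = ½ ∨ ½ = ½
(p ∨ p) → p = ½ → ½ = ½  [any arg is the third value ⇒ result is the third value]
(p ∨ p) ∧ ((p ∨ p) → p) = ½ ∧ ½ = ½
¬((p ∨ p) ∧ ((p ∨ p) → p)) = ¬½ = ½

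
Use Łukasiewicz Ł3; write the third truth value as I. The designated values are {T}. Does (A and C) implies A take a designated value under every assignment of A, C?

Every assignment of A, C over {T, I, F} gives a value in {T}.
In particular, with A=I, C=I: (A and C) implies A = T.

Yes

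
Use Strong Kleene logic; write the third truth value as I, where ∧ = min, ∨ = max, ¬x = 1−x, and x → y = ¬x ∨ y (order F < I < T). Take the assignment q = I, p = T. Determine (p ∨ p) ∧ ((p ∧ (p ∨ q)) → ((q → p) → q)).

p ∨ p = T ∨ T = T
p ∨ q = T ∨ I = T
p ∧ (p ∨ q) = T ∧ T = T
q → p = I → T = T
(q → p) → q = T → I = I
(p ∧ (p ∨ q)) → ((q → p) → q) = T → I = I
(p ∨ p) ∧ ((p ∧ (p ∨ q)) → ((q → p) → q)) = T ∧ I = I

I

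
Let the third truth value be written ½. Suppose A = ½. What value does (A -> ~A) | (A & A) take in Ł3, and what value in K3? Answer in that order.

True; ½

In Ł3: ~A = ~½ = ½
A -> ~A = ½ -> ½ = True
A & A = ½ & ½ = ½
(A -> ~A) | (A & A) = True | ½ = True
In K3: ~A = ~½ = ½
A -> ~A = ½ -> ½ = ½  [~½ | ½]
A & A = ½ & ½ = ½
(A -> ~A) | (A & A) = ½ | ½ = ½
They differ because Ł3 and K3 treat ½ differently under implication.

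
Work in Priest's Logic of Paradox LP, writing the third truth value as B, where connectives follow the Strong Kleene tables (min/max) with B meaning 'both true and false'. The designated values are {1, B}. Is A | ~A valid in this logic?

Yes

Every assignment of A over {1, B, 0} gives a value in {1, B}.
In particular, with A=B: A | ~A = B.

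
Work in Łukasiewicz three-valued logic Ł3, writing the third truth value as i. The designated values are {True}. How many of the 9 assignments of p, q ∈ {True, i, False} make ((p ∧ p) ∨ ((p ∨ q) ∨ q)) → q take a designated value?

Of the 9 assignments, 6 give a value in {True}.

6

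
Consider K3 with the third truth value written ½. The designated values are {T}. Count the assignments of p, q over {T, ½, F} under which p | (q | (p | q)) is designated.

5

Of the 9 assignments, 5 give a value in {T}.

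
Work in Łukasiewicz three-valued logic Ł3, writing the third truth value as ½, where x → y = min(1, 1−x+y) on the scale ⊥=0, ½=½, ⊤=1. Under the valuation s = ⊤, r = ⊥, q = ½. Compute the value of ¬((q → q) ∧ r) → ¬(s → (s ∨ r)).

q → q = ½ → ½ = ⊤  [min(1, 1−½+½)]
(q → q) ∧ r = ⊤ ∧ ⊥ = ⊥
¬((q → q) ∧ r) = ¬⊥ = ⊤
s ∨ r = ⊤ ∨ ⊥ = ⊤
s → (s ∨ r) = ⊤ → ⊤ = ⊤
¬(s → (s ∨ r)) = ¬⊤ = ⊥
¬((q → q) ∧ r) → ¬(s → (s ∨ r)) = ⊤ → ⊥ = ⊥

⊥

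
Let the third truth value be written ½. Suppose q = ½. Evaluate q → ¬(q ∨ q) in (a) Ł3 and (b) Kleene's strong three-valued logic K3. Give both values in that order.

true; ½

In Ł3: q ∨ q = ½ ∨ ½ = ½
¬(q ∨ q) = ¬½ = ½
q → ¬(q ∨ q) = ½ → ½ = true  [min(1, 1−½+½)]
In Kleene's strong three-valued logic K3: q ∨ q = ½ ∨ ½ = ½
¬(q ∨ q) = ¬½ = ½
q → ¬(q ∨ q) = ½ → ½ = ½  [¬½ ∨ ½]
They differ because Ł3 and Kleene's strong three-valued logic K3 treat ½ differently under implication.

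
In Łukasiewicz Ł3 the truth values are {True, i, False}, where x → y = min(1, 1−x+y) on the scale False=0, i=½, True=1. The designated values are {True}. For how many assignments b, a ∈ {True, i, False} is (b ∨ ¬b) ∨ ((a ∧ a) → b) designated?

Of the 9 assignments, 8 give a value in {True}.

8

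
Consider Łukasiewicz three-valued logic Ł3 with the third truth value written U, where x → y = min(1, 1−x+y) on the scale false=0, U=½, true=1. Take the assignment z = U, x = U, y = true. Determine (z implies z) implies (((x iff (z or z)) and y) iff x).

U

z implies z = U implies U = true  [min(1, 1−½+½)]
z or z = U or U = U
x iff (z or z) = U iff U = true
(x iff (z or z)) and y = true and true = true
((x iff (z or z)) and y) iff x = true iff U = U
(z implies z) implies (((x iff (z or z)) and y) iff x) = true implies U = U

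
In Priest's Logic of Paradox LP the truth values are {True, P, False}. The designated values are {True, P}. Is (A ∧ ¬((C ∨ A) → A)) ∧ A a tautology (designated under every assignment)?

Countermodel: A=True, C=True gives False, which is not designated.

No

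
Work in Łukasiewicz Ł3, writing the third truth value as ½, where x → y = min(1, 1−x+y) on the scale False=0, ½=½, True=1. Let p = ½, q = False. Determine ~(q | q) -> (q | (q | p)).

½

q | q = False | False = False
~(q | q) = ~False = True
q | p = False | ½ = ½
q | (q | p) = False | ½ = ½
~(q | q) -> (q | (q | p)) = True -> ½ = ½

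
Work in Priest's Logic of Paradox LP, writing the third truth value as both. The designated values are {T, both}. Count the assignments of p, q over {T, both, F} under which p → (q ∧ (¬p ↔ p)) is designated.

Of the 9 assignments, 6 give a value in {T, both}.

6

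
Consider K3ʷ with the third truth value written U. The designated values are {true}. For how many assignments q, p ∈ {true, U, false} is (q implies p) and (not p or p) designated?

3

Designated under: (q=true, p=true); (q=false, p=true); (q=false, p=false).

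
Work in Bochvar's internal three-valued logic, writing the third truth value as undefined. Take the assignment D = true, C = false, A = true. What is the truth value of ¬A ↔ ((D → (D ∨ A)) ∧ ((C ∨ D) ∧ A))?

¬A = ¬true = false
D ∨ A = true ∨ true = true
D → (D ∨ A) = true → true = true
C ∨ D = false ∨ true = true
(C ∨ D) ∧ A = true ∧ true = true
(D → (D ∨ A)) ∧ ((C ∨ D) ∧ A) = true ∧ true = true
¬A ↔ ((D → (D ∨ A)) ∧ ((C ∨ D) ∧ A)) = false ↔ true = false

false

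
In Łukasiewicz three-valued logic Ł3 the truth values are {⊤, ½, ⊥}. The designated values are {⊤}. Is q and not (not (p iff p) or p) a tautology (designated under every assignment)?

No

Countermodel: q=⊤, p=⊤ gives ⊥, which is not designated.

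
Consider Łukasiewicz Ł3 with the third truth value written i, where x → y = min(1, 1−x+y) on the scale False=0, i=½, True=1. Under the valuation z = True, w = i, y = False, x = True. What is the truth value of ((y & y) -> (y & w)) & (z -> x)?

y & y = False & False = False
y & w = False & i = False
(y & y) -> (y & w) = False -> False = True
z -> x = True -> True = True
((y & y) -> (y & w)) & (z -> x) = True & True = True

True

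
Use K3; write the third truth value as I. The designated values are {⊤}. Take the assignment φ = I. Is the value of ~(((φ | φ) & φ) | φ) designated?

No

φ | φ = I | I = I
(φ | φ) & φ = I & I = I
((φ | φ) & φ) | φ = I | I = I
~(((φ | φ) & φ) | φ) = ~I = I
I ∉ {⊤}.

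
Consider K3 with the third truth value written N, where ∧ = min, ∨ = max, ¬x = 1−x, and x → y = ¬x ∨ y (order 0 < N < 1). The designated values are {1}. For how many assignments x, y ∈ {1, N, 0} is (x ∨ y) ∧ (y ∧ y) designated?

Designated under: (x=1, y=1); (x=N, y=1); (x=0, y=1).

3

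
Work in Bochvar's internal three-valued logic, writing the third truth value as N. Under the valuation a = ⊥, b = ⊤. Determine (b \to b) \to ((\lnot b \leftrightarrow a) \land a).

⊥

b \to b = ⊤ \to ⊤ = ⊤
\lnot b = \lnot ⊤ = ⊥
\lnot b \leftrightarrow a = ⊥ \leftrightarrow ⊥ = ⊤
(\lnot b \leftrightarrow a) \land a = ⊤ \land ⊥ = ⊥
(b \to b) \to ((\lnot b \leftrightarrow a) \land a) = ⊤ \to ⊥ = ⊥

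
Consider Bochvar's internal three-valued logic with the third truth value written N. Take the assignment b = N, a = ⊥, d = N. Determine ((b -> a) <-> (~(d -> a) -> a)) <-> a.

b -> a = N -> ⊥ = N
d -> a = N -> ⊥ = N
~(d -> a) = ~N = N
~(d -> a) -> a = N -> ⊥ = N
(b -> a) <-> (~(d -> a) -> a) = N <-> N = N
((b -> a) <-> (~(d -> a) -> a)) <-> a = N <-> ⊥ = N

N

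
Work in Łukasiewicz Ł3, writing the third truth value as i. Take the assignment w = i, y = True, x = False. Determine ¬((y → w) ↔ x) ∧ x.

False

y → w = True → i = i  [min(1, 1−1+½)]
(y → w) ↔ x = i ↔ False = i
¬((y → w) ↔ x) = ¬i = i
¬((y → w) ↔ x) ∧ x = i ∧ False = False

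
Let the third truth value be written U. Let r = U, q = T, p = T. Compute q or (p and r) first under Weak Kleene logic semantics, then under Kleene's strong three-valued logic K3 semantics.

In Weak Kleene logic: p and r = T and U = U
q or (p and r) = T or U = U
In Kleene's strong three-valued logic K3: p and r = T and U = U
q or (p and r) = T or U = T
They differ because Weak Kleene logic and Kleene's strong three-valued logic K3 treat U differently under the binary connectives.

U; T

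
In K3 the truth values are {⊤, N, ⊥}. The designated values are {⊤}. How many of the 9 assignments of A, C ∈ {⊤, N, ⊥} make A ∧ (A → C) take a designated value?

Designated under: (A=⊤, C=⊤).

1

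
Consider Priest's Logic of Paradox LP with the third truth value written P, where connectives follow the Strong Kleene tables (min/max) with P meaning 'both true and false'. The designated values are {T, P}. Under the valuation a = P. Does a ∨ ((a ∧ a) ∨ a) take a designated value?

Yes

a ∧ a = P ∧ P = P
(a ∧ a) ∨ a = P ∨ P = P
a ∨ ((a ∧ a) ∨ a) = P ∨ P = P
P ∈ {T, P}.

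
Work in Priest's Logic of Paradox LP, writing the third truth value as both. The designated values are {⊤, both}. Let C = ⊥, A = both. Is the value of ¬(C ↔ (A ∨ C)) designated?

Yes

A ∨ C = both ∨ ⊥ = both
C ↔ (A ∨ C) = ⊥ ↔ both = both
¬(C ↔ (A ∨ C)) = ¬both = both
both ∈ {⊤, both}.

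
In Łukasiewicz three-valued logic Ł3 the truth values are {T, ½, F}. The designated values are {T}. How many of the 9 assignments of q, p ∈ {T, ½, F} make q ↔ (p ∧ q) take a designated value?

6

Of the 9 assignments, 6 give a value in {T}.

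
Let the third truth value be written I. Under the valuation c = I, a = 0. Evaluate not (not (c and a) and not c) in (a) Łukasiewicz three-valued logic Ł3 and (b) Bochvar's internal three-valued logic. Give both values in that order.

I; I

In Łukasiewicz three-valued logic Ł3: c and a = I and 0 = 0
not (c and a) = not 0 = 1
not c = not I = I
not (c and a) and not c = 1 and I = I
not (not (c and a) and not c) = not I = I
In Bochvar's internal three-valued logic: c and a = I and 0 = I
not (c and a) = not I = I
not c = not I = I
not (c and a) and not c = I and I = I
not (not (c and a) and not c) = not I = I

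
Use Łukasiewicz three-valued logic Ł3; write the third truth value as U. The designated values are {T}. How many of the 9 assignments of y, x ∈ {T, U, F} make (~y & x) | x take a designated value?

3

Designated under: (y=T, x=T); (y=U, x=T); (y=F, x=T).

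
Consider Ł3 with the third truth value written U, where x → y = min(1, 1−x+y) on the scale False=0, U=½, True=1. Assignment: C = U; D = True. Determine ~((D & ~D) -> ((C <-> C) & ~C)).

False

~D = ~True = False
D & ~D = True & False = False
C <-> C = U <-> U = True  [1 − |½−½|]
~C = ~U = U
(C <-> C) & ~C = True & U = U
(D & ~D) -> ((C <-> C) & ~C) = False -> U = True
~((D & ~D) -> ((C <-> C) & ~C)) = ~True = False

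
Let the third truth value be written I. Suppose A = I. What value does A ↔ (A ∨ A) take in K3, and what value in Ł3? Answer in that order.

I; 1

In K3: A ∨ A = I ∨ I = I
A ↔ (A ∨ A) = I ↔ I = I
In Ł3: A ∨ A = I ∨ I = I
A ↔ (A ∨ A) = I ↔ I = 1  [1 − |½−½|]
They differ because K3 and Ł3 treat I differently under implication.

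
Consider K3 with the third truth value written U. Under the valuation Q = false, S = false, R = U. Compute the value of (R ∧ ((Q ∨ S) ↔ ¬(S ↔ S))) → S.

U

Q ∨ S = false ∨ false = false
S ↔ S = false ↔ false = true
¬(S ↔ S) = ¬true = false
(Q ∨ S) ↔ ¬(S ↔ S) = false ↔ false = true
R ∧ ((Q ∨ S) ↔ ¬(S ↔ S)) = U ∧ true = U
(R ∧ ((Q ∨ S) ↔ ¬(S ↔ S))) → S = U → false = U  [¬U ∨ false]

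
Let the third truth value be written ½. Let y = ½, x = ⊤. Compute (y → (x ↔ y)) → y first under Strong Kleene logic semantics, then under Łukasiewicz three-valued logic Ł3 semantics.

½; ½

In Strong Kleene logic: x ↔ y = ⊤ ↔ ½ = ½
y → (x ↔ y) = ½ → ½ = ½
(y → (x ↔ y)) → y = ½ → ½ = ½
In Łukasiewicz three-valued logic Ł3: x ↔ y = ⊤ ↔ ½ = ½  [1 − |1−½|]
y → (x ↔ y) = ½ → ½ = ⊤
(y → (x ↔ y)) → y = ⊤ → ½ = ½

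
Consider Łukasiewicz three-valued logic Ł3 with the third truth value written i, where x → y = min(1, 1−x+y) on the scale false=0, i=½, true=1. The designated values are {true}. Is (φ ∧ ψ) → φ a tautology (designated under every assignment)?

Every assignment of φ, ψ over {true, i, false} gives a value in {true}.
In particular, with φ=i, ψ=i: (φ ∧ ψ) → φ = true.

Yes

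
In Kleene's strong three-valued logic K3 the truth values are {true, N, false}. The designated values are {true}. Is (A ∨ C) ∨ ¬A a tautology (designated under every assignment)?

No

Countermodel: A=N, C=N gives N, which is not designated.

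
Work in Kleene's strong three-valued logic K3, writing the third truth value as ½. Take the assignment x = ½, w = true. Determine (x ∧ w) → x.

x ∧ w = ½ ∧ true = ½
(x ∧ w) → x = ½ → ½ = ½  [¬½ ∨ ½]

½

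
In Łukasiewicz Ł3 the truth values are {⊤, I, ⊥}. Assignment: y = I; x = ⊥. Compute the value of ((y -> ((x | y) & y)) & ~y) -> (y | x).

⊤

x | y = ⊥ | I = I
(x | y) & y = I & I = I
y -> ((x | y) & y) = I -> I = ⊤  [min(1, 1−½+½)]
~y = ~I = I
(y -> ((x | y) & y)) & ~y = ⊤ & I = I
y | x = I | ⊥ = I
((y -> ((x | y) & y)) & ~y) -> (y | x) = I -> I = ⊤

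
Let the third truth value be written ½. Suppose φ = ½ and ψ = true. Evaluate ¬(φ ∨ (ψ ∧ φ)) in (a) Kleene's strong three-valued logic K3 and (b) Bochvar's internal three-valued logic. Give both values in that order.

½; ½

In Kleene's strong three-valued logic K3: ψ ∧ φ = true ∧ ½ = ½
φ ∨ (ψ ∧ φ) = ½ ∨ ½ = ½
¬(φ ∨ (ψ ∧ φ)) = ¬½ = ½
In Bochvar's internal three-valued logic: ψ ∧ φ = true ∧ ½ = ½
φ ∨ (ψ ∧ φ) = ½ ∨ ½ = ½
¬(φ ∨ (ψ ∧ φ)) = ¬½ = ½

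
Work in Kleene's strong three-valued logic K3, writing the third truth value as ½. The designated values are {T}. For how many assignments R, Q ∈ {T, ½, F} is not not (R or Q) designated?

Of the 9 assignments, 5 give a value in {T}.

5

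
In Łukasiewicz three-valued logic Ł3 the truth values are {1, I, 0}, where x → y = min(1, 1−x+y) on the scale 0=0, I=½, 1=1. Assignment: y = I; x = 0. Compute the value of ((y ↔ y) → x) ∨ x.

y ↔ y = I ↔ I = 1  [1 − |½−½|]
(y ↔ y) → x = 1 → 0 = 0
((y ↔ y) → x) ∨ x = 0 ∨ 0 = 0

0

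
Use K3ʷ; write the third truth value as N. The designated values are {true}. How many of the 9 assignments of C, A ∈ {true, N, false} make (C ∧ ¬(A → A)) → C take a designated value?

Designated under: (C=true, A=true); (C=true, A=false); (C=false, A=true); (C=false, A=false).

4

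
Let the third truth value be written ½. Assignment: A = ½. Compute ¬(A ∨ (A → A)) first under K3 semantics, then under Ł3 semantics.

½; F

In K3: A → A = ½ → ½ = ½  [¬½ ∨ ½]
A ∨ (A → A) = ½ ∨ ½ = ½
¬(A ∨ (A → A)) = ¬½ = ½
In Ł3: A → A = ½ → ½ = T  [min(1, 1−½+½)]
A ∨ (A → A) = ½ ∨ T = T
¬(A ∨ (A → A)) = ¬T = F
They differ because K3 and Ł3 treat ½ differently under implication.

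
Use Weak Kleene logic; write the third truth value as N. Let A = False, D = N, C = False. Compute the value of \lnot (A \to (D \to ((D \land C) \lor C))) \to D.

D \land C = N \land False = N
(D \land C) \lor C = N \lor False = N
D \to ((D \land C) \lor C) = N \to N = N  [any arg is the third value ⇒ result is the third value]
A \to (D \to ((D \land C) \lor C)) = False \to N = N
\lnot (A \to (D \to ((D \land C) \lor C))) = \lnot N = N
\lnot (A \to (D \to ((D \land C) \lor C))) \to D = N \to N = N

N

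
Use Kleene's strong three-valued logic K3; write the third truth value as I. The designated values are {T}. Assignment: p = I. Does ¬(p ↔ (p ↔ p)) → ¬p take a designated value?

p ↔ p = I ↔ I = I
p ↔ (p ↔ p) = I ↔ I = I
¬(p ↔ (p ↔ p)) = ¬I = I
¬p = ¬I = I
¬(p ↔ (p ↔ p)) → ¬p = I → I = I  [¬I ∨ I]
I ∉ {T}.

No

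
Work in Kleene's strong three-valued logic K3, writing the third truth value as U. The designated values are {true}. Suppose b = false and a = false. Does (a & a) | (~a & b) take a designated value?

a & a = false & false = false
~a = ~false = true
~a & b = true & false = false
(a & a) | (~a & b) = false | false = false
false ∉ {true}.

No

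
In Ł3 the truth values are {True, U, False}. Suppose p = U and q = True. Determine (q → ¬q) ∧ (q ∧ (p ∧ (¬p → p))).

False

¬q = ¬True = False
q → ¬q = True → False = False
¬p = ¬U = U
¬p → p = U → U = True  [min(1, 1−½+½)]
p ∧ (¬p → p) = U ∧ True = U
q ∧ (p ∧ (¬p → p)) = True ∧ U = U
(q → ¬q) ∧ (q ∧ (p ∧ (¬p → p))) = False ∧ U = False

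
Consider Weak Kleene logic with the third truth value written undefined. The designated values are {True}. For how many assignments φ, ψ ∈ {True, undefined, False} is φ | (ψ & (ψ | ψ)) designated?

3

Designated under: (φ=True, ψ=True); (φ=True, ψ=False); (φ=False, ψ=True).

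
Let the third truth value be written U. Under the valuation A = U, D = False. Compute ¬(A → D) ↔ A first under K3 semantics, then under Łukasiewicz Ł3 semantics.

U; True

In K3: A → D = U → False = U
¬(A → D) = ¬U = U
¬(A → D) ↔ A = U ↔ U = U
In Łukasiewicz Ł3: A → D = U → False = U
¬(A → D) = ¬U = U
¬(A → D) ↔ A = U ↔ U = True
They differ because K3 and Łukasiewicz Ł3 treat U differently under implication.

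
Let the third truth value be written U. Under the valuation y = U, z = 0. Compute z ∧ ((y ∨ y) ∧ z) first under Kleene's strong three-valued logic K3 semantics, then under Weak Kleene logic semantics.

0; U

In Kleene's strong three-valued logic K3: y ∨ y = U ∨ U = U
(y ∨ y) ∧ z = U ∧ 0 = 0
z ∧ ((y ∨ y) ∧ z) = 0 ∧ 0 = 0
In Weak Kleene logic: y ∨ y = U ∨ U = U
(y ∨ y) ∧ z = U ∧ 0 = U
z ∧ ((y ∨ y) ∧ z) = 0 ∧ U = U
They differ because Kleene's strong three-valued logic K3 and Weak Kleene logic treat U differently under the binary connectives.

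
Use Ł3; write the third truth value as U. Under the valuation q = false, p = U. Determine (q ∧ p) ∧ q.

q ∧ p = false ∧ U = false
(q ∧ p) ∧ q = false ∧ false = false

false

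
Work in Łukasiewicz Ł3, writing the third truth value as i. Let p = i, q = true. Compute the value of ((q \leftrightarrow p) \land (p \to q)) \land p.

q \leftrightarrow p = true \leftrightarrow i = i
p \to q = i \to true = true
(q \leftrightarrow p) \land (p \to q) = i \land true = i
((q \leftrightarrow p) \land (p \to q)) \land p = i \land i = i

i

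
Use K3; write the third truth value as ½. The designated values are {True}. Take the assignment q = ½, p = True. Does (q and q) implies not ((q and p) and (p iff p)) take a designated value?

No

q and q = ½ and ½ = ½
q and p = ½ and True = ½
p iff p = True iff True = True
(q and p) and (p iff p) = ½ and True = ½
not ((q and p) and (p iff p)) = not ½ = ½
(q and q) implies not ((q and p) and (p iff p)) = ½ implies ½ = ½  [not ½ or ½]
½ ∉ {True}.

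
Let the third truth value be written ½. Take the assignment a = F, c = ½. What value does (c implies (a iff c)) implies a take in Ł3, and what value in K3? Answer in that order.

F; ½

In Ł3: a iff c = F iff ½ = ½  [1 − |0−½|]
c implies (a iff c) = ½ implies ½ = T
(c implies (a iff c)) implies a = T implies F = F
In K3: a iff c = F iff ½ = ½
c implies (a iff c) = ½ implies ½ = ½  [not ½ or ½]
(c implies (a iff c)) implies a = ½ implies F = ½
They differ because Ł3 and K3 treat ½ differently under implication.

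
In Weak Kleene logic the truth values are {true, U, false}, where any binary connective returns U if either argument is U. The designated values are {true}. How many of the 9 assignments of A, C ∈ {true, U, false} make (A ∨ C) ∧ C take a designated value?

Designated under: (A=true, C=true); (A=false, C=true).

2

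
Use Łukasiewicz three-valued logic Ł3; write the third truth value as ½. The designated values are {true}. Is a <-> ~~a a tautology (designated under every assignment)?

Yes

Every assignment of a over {true, ½, false} gives a value in {true}.
In particular, with a=½: a <-> ~~a = true.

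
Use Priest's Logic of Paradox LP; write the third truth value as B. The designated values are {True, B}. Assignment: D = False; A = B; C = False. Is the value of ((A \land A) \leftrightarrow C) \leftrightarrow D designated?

A \land A = B \land B = B
(A \land A) \leftrightarrow C = B \leftrightarrow False = B
((A \land A) \leftrightarrow C) \leftrightarrow D = B \leftrightarrow False = B
B ∈ {True, B}.

Yes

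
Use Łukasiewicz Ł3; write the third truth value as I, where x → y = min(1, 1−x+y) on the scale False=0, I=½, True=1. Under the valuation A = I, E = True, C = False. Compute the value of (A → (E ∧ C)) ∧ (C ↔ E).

False

E ∧ C = True ∧ False = False
A → (E ∧ C) = I → False = I  [min(1, 1−½+0)]
C ↔ E = False ↔ True = False
(A → (E ∧ C)) ∧ (C ↔ E) = I ∧ False = False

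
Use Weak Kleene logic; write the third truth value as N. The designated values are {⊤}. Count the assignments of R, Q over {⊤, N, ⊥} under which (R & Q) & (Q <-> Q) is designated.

1

Designated under: (R=⊤, Q=⊤).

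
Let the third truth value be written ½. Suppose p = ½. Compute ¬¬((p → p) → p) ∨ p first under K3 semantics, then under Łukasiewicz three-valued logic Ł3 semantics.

In K3: p → p = ½ → ½ = ½  [¬½ ∨ ½]
(p → p) → p = ½ → ½ = ½
¬((p → p) → p) = ¬½ = ½
¬¬((p → p) → p) = ¬½ = ½
¬¬((p → p) → p) ∨ p = ½ ∨ ½ = ½
In Łukasiewicz three-valued logic Ł3: p → p = ½ → ½ = true  [min(1, 1−½+½)]
(p → p) → p = true → ½ = ½
¬((p → p) → p) = ¬½ = ½
¬¬((p → p) → p) = ¬½ = ½
¬¬((p → p) → p) ∨ p = ½ ∨ ½ = ½

½; ½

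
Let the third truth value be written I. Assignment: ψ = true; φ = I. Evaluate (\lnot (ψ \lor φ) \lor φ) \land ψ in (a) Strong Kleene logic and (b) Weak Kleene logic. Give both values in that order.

I; I

In Strong Kleene logic: ψ \lor φ = true \lor I = true
\lnot (ψ \lor φ) = \lnot true = false
\lnot (ψ \lor φ) \lor φ = false \lor I = I
(\lnot (ψ \lor φ) \lor φ) \land ψ = I \land true = I
In Weak Kleene logic: ψ \lor φ = true \lor I = I
\lnot (ψ \lor φ) = \lnot I = I
\lnot (ψ \lor φ) \lor φ = I \lor I = I
(\lnot (ψ \lor φ) \lor φ) \land ψ = I \land true = I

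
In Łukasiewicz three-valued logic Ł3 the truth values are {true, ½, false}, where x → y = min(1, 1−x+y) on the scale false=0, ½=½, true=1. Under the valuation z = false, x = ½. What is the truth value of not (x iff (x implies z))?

x implies z = ½ implies false = ½
x iff (x implies z) = ½ iff ½ = true
not (x iff (x implies z)) = not true = false

false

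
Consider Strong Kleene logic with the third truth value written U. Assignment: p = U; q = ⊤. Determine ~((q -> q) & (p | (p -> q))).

q -> q = ⊤ -> ⊤ = ⊤
p -> q = U -> ⊤ = ⊤  [~U | ⊤]
p | (p -> q) = U | ⊤ = ⊤
(q -> q) & (p | (p -> q)) = ⊤ & ⊤ = ⊤
~((q -> q) & (p | (p -> q))) = ~⊤ = ⊥

⊥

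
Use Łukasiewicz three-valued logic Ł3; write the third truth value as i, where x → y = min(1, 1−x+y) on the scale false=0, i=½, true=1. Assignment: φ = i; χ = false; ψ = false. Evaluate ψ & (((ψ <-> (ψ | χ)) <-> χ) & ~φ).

ψ | χ = false | false = false
ψ <-> (ψ | χ) = false <-> false = true
(ψ <-> (ψ | χ)) <-> χ = true <-> false = false
~φ = ~i = i
((ψ <-> (ψ | χ)) <-> χ) & ~φ = false & i = false
ψ & (((ψ <-> (ψ | χ)) <-> χ) & ~φ) = false & false = false

false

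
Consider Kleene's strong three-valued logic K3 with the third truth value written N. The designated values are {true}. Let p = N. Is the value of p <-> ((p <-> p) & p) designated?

No

p <-> p = N <-> N = N
(p <-> p) & p = N & N = N
p <-> ((p <-> p) & p) = N <-> N = N
N ∉ {true}.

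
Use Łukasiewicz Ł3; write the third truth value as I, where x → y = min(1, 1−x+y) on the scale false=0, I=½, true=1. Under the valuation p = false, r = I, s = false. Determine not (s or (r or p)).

r or p = I or false = I
s or (r or p) = false or I = I
not (s or (r or p)) = not I = I

I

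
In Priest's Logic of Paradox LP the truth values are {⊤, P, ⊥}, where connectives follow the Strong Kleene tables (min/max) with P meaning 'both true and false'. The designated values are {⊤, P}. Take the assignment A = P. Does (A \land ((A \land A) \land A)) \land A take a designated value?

Yes

A \land A = P \land P = P
(A \land A) \land A = P \land P = P
A \land ((A \land A) \land A) = P \land P = P
(A \land ((A \land A) \land A)) \land A = P \land P = P
P ∈ {⊤, P}.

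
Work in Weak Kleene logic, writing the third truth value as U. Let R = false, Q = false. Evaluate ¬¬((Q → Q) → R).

Q → Q = false → false = true
(Q → Q) → R = true → false = false
¬((Q → Q) → R) = ¬false = true
¬¬((Q → Q) → R) = ¬true = false

false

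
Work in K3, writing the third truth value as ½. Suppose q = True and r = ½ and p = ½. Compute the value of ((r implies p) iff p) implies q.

True

r implies p = ½ implies ½ = ½  [not ½ or ½]
(r implies p) iff p = ½ iff ½ = ½
((r implies p) iff p) implies q = ½ implies True = True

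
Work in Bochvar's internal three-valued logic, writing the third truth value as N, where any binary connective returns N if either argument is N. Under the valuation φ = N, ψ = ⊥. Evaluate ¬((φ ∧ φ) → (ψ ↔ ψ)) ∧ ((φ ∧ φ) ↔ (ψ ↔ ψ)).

φ ∧ φ = N ∧ N = N
ψ ↔ ψ = ⊥ ↔ ⊥ = ⊤
(φ ∧ φ) → (ψ ↔ ψ) = N → ⊤ = N  [any arg is the third value ⇒ result is the third value]
¬((φ ∧ φ) → (ψ ↔ ψ)) = ¬N = N
φ ∧ φ = N ∧ N = N
ψ ↔ ψ = ⊥ ↔ ⊥ = ⊤
(φ ∧ φ) ↔ (ψ ↔ ψ) = N ↔ ⊤ = N
¬((φ ∧ φ) → (ψ ↔ ψ)) ∧ ((φ ∧ φ) ↔ (ψ ↔ ψ)) = N ∧ N = N

N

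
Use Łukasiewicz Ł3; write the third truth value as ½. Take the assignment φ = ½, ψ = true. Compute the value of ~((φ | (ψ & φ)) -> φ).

false

ψ & φ = true & ½ = ½
φ | (ψ & φ) = ½ | ½ = ½
(φ | (ψ & φ)) -> φ = ½ -> ½ = true  [min(1, 1−½+½)]
~((φ | (ψ & φ)) -> φ) = ~true = false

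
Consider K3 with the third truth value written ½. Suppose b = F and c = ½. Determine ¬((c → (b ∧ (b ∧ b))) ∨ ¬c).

½

b ∧ b = F ∧ F = F
b ∧ (b ∧ b) = F ∧ F = F
c → (b ∧ (b ∧ b)) = ½ → F = ½  [¬½ ∨ F]
¬c = ¬½ = ½
(c → (b ∧ (b ∧ b))) ∨ ¬c = ½ ∨ ½ = ½
¬((c → (b ∧ (b ∧ b))) ∨ ¬c) = ¬½ = ½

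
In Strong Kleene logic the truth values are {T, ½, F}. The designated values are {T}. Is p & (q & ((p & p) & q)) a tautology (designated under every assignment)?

Countermodel: p=T, q=½ gives ½, which is not designated.

No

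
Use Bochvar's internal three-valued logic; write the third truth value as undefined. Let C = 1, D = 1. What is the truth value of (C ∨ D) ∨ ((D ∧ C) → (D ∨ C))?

C ∨ D = 1 ∨ 1 = 1
D ∧ C = 1 ∧ 1 = 1
D ∨ C = 1 ∨ 1 = 1
(D ∧ C) → (D ∨ C) = 1 → 1 = 1
(C ∨ D) ∨ ((D ∧ C) → (D ∨ C)) = 1 ∨ 1 = 1

1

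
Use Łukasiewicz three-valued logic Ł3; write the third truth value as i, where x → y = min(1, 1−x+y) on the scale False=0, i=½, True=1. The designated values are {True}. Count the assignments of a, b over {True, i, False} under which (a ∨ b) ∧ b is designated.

3

Designated under: (a=True, b=True); (a=i, b=True); (a=False, b=True).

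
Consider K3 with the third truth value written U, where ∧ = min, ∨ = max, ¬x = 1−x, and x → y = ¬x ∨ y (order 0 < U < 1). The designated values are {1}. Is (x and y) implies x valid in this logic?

Countermodel: x=U, y=1 gives U, which is not designated.

No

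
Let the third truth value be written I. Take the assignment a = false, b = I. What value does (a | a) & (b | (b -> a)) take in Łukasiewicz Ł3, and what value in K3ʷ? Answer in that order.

In Łukasiewicz Ł3: a | a = false | false = false
b -> a = I -> false = I
b | (b -> a) = I | I = I
(a | a) & (b | (b -> a)) = false & I = false
In K3ʷ: a | a = false | false = false
b -> a = I -> false = I  [any arg is the third value ⇒ result is the third value]
b | (b -> a) = I | I = I
(a | a) & (b | (b -> a)) = false & I = I
They differ because Łukasiewicz Ł3 and K3ʷ treat I differently under the binary connectives.

false; I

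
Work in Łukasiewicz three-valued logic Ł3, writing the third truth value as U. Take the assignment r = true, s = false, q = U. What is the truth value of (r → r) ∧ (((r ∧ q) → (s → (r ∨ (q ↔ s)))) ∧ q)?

r → r = true → true = true
r ∧ q = true ∧ U = U
q ↔ s = U ↔ false = U
r ∨ (q ↔ s) = true ∨ U = true
s → (r ∨ (q ↔ s)) = false → true = true
(r ∧ q) → (s → (r ∨ (q ↔ s))) = U → true = true
((r ∧ q) → (s → (r ∨ (q ↔ s)))) ∧ q = true ∧ U = U
(r → r) ∧ (((r ∧ q) → (s → (r ∨ (q ↔ s)))) ∧ q) = true ∧ U = U

U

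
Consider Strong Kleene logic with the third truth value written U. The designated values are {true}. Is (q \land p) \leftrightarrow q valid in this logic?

Countermodel: q=true, p=U gives U, which is not designated.

No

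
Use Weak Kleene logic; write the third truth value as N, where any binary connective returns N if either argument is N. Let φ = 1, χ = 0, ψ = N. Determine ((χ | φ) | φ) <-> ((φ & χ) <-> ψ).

N

χ | φ = 0 | 1 = 1
(χ | φ) | φ = 1 | 1 = 1
φ & χ = 1 & 0 = 0
(φ & χ) <-> ψ = 0 <-> N = N
((χ | φ) | φ) <-> ((φ & χ) <-> ψ) = 1 <-> N = N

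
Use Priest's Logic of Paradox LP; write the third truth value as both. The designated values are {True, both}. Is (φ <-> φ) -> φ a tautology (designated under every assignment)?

No

Countermodel: φ=False gives False, which is not designated.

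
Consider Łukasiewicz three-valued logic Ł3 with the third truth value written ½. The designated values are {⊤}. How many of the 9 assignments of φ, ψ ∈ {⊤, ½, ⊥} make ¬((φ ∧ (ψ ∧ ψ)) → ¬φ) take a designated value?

Designated under: (φ=⊤, ψ=⊤).

1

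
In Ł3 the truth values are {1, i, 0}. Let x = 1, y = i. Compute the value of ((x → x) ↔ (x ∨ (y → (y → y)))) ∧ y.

i

x → x = 1 → 1 = 1
y → y = i → i = 1  [min(1, 1−½+½)]
y → (y → y) = i → 1 = 1
x ∨ (y → (y → y)) = 1 ∨ 1 = 1
(x → x) ↔ (x ∨ (y → (y → y))) = 1 ↔ 1 = 1
((x → x) ↔ (x ∨ (y → (y → y)))) ∧ y = 1 ∧ i = i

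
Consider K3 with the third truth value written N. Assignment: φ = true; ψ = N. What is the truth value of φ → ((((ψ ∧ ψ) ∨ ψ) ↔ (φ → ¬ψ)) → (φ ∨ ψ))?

true

ψ ∧ ψ = N ∧ N = N
(ψ ∧ ψ) ∨ ψ = N ∨ N = N
¬ψ = ¬N = N
φ → ¬ψ = true → N = N
((ψ ∧ ψ) ∨ ψ) ↔ (φ → ¬ψ) = N ↔ N = N
φ ∨ ψ = true ∨ N = true
(((ψ ∧ ψ) ∨ ψ) ↔ (φ → ¬ψ)) → (φ ∨ ψ) = N → true = true
φ → ((((ψ ∧ ψ) ∨ ψ) ↔ (φ → ¬ψ)) → (φ ∨ ψ)) = true → true = true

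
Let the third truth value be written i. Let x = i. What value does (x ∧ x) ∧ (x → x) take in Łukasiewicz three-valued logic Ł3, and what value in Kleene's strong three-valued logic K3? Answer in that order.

In Łukasiewicz three-valued logic Ł3: x ∧ x = i ∧ i = i
x → x = i → i = T
(x ∧ x) ∧ (x → x) = i ∧ T = i
In Kleene's strong three-valued logic K3: x ∧ x = i ∧ i = i
x → x = i → i = i
(x ∧ x) ∧ (x → x) = i ∧ i = i

i; i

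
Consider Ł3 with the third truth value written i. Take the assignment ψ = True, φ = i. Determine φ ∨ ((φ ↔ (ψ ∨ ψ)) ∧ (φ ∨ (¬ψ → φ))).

i

ψ ∨ ψ = True ∨ True = True
φ ↔ (ψ ∨ ψ) = i ↔ True = i  [1 − |½−1|]
¬ψ = ¬True = False
¬ψ → φ = False → i = True
φ ∨ (¬ψ → φ) = i ∨ True = True
(φ ↔ (ψ ∨ ψ)) ∧ (φ ∨ (¬ψ → φ)) = i ∧ True = i
φ ∨ ((φ ↔ (ψ ∨ ψ)) ∧ (φ ∨ (¬ψ → φ))) = i ∨ i = i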